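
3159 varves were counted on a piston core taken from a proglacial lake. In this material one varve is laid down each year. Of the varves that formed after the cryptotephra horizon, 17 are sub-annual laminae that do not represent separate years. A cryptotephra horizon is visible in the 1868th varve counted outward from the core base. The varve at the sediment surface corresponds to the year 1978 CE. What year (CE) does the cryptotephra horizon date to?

704 CE

3159 − 1868 = 1291 varves lie beyond the cryptotephra horizon toward the sediment surface.
Excluding 17 false varves: 1291 − 17 = 1274.
Counting back 1274 years from 1978 CE places the cryptotephra horizon in 1978 − 1274 = 704 CE.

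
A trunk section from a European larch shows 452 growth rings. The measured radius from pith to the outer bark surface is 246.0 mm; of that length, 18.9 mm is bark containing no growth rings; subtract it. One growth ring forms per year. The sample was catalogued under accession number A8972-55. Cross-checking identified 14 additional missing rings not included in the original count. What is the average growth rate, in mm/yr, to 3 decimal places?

Adjusted count: 452 + 14 = 466 growth rings.
The growth record spans 246.0 − 18.9 = 227.1 mm.
Extension rate ≈ 227.1 / 466 = 0.487 mm/yr.

0.487 mm/yr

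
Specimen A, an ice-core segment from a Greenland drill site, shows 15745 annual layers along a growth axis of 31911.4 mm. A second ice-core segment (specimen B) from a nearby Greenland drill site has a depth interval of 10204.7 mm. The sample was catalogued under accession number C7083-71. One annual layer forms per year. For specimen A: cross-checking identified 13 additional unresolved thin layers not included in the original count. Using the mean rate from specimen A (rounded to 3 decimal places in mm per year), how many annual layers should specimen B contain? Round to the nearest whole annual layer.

5039 annual layers

Specimen A: true annual layer count = 15745 + 13 = 15758.
A: 31911.4 mm over 15758 years gives 31911.4 / 15758 ≈ 2.025 mm per year.
Specimen B: 10204.7 mm / 2.025 mm per year = 5039.36 years ≈ 5039 annual layers.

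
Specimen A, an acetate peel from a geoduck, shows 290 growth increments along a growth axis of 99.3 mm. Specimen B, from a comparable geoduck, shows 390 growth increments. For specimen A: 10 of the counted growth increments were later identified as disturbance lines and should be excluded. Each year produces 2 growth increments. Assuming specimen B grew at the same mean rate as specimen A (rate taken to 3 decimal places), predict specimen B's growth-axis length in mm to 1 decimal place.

138.3 mm

Specimen A: true growth increment count = 290 − 10 = 280.
Specimen A: dividing by 2 growth increments per year: 280 / 2 = 140 years.
A: 99.3 mm over 140 years gives 99.3 / 140 ≈ 0.709 mm/yr.
Specimen B: 390 growth increments at 2 per year is 390 / 2 = 195 years. B's length ≈ 0.709 × 195 = 138.3 mm.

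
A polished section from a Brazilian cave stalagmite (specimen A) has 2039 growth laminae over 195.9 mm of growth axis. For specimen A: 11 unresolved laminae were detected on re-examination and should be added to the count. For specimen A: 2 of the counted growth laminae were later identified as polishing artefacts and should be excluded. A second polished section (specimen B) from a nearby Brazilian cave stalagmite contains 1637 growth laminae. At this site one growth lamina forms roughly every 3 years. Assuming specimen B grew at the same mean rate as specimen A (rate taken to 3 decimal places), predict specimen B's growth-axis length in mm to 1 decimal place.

157.2 mm

Specimen A: after corrections the count is 2039 − 2 + 11 = 2048 growth laminae.
Specimen A: at 3 years per growth lamina, 2048 × 3 = 6144 years.
A: 195.9 mm over 6144 years gives 195.9 / 6144 ≈ 0.032 mm/year.
Specimen B: at 3 years per growth lamina, 1637 × 3 = 4911 years. Length of B = 0.032 × 4911 = 157.2 mm.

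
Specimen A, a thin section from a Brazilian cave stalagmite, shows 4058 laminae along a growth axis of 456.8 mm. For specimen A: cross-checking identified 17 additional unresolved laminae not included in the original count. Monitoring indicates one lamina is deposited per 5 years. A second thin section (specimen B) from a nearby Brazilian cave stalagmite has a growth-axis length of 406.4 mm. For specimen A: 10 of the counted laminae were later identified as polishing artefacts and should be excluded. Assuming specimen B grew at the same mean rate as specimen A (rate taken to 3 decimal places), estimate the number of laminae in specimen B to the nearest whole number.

3695 laminae

Specimen A: correcting the raw count gives 4058 − 10 + 17 = 4065 true laminae.
Specimen A: 4065 laminae at 5 years each span 4065 × 5 = 20325 years.
A: Extension rate ≈ 456.8 / 20325 = 0.022 mm/year.
Specimen B: 406.4 mm / 0.022 mm per year = 18472.73 years; at 5 years per lamina that is 18472.73 / 5 ≈ 3695 laminae.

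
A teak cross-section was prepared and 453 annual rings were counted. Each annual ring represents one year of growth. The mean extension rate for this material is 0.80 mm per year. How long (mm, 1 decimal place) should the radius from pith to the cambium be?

The record spans 453 years at 0.80 mm per year.
Predicted length = 0.80 mm/year × 453 years = 362.4 mm.

362.4 mm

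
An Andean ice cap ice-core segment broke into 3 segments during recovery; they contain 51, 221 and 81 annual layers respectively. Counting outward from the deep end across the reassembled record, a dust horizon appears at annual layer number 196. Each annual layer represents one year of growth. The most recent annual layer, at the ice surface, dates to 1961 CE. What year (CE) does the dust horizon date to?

Total annual layers = 51 + 221 + 81 = 353.
The dust horizon sits at annual layer 196 from the deep end, so 353 − 196 = 157 annual layers formed after it.
1961 − 157 = 1804 CE.

1804 CE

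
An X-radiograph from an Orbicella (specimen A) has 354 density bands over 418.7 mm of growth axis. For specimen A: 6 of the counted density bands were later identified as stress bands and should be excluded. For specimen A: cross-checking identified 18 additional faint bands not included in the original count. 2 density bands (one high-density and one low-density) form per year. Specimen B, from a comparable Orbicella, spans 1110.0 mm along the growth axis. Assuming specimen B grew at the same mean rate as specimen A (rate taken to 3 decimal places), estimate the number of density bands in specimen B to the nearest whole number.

Specimen A: correcting the raw count gives 354 − 6 + 18 = 366 true density bands.
Specimen A: dividing by 2 density bands per year: 366 / 2 = 183 years.
A: Mean rate = 418.7 mm / 183 years ≈ 2.288 mm per year.
B spans 1110.0 / 2.288 = 485.14 years; at 2 density bands per year that is 485.14 × 2 ≈ 970 density bands.

970 density bands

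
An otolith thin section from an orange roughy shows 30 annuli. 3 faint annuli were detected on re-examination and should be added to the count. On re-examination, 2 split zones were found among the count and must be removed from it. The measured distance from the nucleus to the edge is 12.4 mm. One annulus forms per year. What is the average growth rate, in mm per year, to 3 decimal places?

Correcting the raw count gives 30 − 2 + 3 = 31 true annuli.
Mean rate = 12.4 mm / 31 years ≈ 0.400 mm per year.

0.400 mm per year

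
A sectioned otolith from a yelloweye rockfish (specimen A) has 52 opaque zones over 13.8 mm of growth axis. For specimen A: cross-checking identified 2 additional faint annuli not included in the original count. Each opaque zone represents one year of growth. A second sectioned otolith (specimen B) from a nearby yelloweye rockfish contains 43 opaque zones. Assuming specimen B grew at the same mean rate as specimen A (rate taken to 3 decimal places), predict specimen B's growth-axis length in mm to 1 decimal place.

Specimen A: correcting the raw count gives 52 + 2 = 54 true opaque zones.
A: 13.8 mm over 54 years gives 13.8 / 54 ≈ 0.256 mm/year.
For B, 0.256 mm/year × 43 years = 11.0 mm.

11.0 mm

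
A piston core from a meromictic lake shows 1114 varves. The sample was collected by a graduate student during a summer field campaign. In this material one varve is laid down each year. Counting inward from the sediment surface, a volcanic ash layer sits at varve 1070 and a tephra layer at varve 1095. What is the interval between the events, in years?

Separation: 1095 − 1070 = 25 varves.
At one varve per year, 25 years elapsed between them.

25 years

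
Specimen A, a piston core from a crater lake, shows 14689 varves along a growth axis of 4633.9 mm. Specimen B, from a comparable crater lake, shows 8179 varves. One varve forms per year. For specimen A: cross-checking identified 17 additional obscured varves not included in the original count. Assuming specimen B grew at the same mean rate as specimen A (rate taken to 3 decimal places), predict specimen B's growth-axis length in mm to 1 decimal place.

Specimen A: correcting the raw count gives 14689 + 17 = 14706 true varves.
A: 4633.9 mm over 14706 years gives 4633.9 / 14706 ≈ 0.315 mm/yr.
For B, 0.315 mm/year × 8179 years = 2576.4 mm.

2576.4 mm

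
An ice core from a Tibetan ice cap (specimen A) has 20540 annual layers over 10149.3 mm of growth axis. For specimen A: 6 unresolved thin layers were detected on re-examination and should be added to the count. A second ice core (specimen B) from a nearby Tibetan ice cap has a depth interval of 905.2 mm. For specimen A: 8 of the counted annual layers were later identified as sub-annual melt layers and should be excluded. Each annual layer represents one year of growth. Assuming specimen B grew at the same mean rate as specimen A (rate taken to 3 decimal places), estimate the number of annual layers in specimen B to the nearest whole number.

Specimen A: adjusted count: 20540 − 8 + 6 = 20538 annual layers.
A: 10149.3 mm over 20538 years gives 10149.3 / 20538 ≈ 0.494 mm/yr.
Specimen B: 905.2 mm / 0.494 mm per year = 1832.39 years ≈ 1832 annual layers.

1832 annual layers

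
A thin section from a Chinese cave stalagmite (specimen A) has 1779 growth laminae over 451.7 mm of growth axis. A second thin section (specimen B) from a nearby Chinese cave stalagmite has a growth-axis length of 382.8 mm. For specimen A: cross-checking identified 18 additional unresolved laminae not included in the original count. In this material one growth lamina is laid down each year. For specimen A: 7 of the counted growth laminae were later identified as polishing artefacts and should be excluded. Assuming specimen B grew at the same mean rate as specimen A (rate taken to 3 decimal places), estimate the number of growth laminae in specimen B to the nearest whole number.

1519 growth laminae

Specimen A: adjusted count: 1779 − 7 + 18 = 1790 growth laminae.
A: Mean rate = 451.7 mm / 1790 years ≈ 0.252 mm/yr.
Specimen B: 382.8 mm / 0.252 mm per year = 1519.05 years ≈ 1519 growth laminae.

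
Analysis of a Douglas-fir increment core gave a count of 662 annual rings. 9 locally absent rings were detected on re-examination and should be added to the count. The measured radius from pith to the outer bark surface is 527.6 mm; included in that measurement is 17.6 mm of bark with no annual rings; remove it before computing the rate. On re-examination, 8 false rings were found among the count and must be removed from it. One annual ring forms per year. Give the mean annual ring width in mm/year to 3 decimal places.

True annual ring count = 662 − 8 + 9 = 663.
The growth record spans 527.6 − 17.6 = 510.0 mm.
Mean rate = 510.0 mm / 663 years ≈ 0.769 mm/year.

0.769 mm/year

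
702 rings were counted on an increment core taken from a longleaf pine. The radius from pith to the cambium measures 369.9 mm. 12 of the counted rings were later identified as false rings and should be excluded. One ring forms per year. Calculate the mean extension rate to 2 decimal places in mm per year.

0.54 mm per year

After corrections the count is 702 − 12 = 690 rings.
Extension rate ≈ 369.9 / 690 = 0.54 mm per year.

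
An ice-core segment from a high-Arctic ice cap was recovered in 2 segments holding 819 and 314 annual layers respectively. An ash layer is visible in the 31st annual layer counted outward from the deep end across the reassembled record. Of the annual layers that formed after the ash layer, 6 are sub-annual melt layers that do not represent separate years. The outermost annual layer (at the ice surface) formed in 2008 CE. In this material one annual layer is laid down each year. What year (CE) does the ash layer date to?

912 CE

Total annual layers = 819 + 314 = 1133.
1133 − 31 = 1102 annual layers lie beyond the ash layer toward the ice surface.
1102 − 6 false = 1096 true annual layers after the ash layer.
Counting back 1096 years from 2008 CE places the ash layer in 2008 − 1096 = 912 CE.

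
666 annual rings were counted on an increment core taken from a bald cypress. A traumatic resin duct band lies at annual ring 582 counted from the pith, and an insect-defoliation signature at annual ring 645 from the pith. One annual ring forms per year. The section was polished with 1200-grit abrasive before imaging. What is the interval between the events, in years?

645 − 582 = 63 annual rings lie between the two events.
That is 63 years at one annual ring per year.

63 years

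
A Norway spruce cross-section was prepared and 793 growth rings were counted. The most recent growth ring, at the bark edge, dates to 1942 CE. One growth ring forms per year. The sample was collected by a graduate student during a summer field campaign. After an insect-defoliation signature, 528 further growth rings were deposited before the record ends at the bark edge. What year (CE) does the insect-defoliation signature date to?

528 growth rings post-date the insect-defoliation signature.
Counting back 528 years from 1942 CE places the insect-defoliation signature in 1942 − 528 = 1414 CE.

1414 CE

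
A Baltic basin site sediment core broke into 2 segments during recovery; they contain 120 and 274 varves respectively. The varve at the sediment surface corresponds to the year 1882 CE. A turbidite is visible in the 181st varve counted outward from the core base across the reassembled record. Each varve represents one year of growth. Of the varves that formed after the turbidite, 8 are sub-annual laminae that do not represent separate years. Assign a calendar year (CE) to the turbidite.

Total varves = 120 + 274 = 394.
Between varve 181 and the sediment surface there are 394 − 181 = 213 varves.
Removing the 8 false varves leaves 213 − 8 = 205 true varves beyond the turbidite.
The varve at the sediment surface is 1882 CE, so the turbidite dates to 1882 − 205 = 1677 CE.

1677 CE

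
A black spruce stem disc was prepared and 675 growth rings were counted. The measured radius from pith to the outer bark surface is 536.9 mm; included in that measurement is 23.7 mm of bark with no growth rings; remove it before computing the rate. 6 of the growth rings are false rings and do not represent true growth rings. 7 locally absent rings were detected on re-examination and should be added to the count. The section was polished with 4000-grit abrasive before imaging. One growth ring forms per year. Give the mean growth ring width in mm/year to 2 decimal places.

0.76 mm/year

Correcting the raw count gives 675 − 6 + 7 = 676 true growth rings.
Removing the 23.7 mm offcut leaves 536.9 − 23.7 = 513.2 mm.
Extension rate ≈ 513.2 / 676 = 0.76 mm/year.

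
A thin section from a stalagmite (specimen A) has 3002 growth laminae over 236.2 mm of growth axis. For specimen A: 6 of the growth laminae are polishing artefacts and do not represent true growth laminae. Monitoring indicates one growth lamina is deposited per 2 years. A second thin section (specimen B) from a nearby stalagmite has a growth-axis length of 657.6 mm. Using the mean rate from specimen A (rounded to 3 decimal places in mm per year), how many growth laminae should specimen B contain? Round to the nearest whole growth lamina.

8431 growth laminae

Specimen A: correcting the raw count gives 3002 − 6 = 2996 true growth laminae.
Specimen A: 2996 growth laminae at 2 years each span 2996 × 2 = 5992 years.
A: 236.2 mm over 5992 years gives 236.2 / 5992 ≈ 0.039 mm/year.
For B, 657.6 / 0.039 = 16861.54 years; at 2 years per growth lamina that is 16861.54 / 2 ≈ 8431 growth laminae.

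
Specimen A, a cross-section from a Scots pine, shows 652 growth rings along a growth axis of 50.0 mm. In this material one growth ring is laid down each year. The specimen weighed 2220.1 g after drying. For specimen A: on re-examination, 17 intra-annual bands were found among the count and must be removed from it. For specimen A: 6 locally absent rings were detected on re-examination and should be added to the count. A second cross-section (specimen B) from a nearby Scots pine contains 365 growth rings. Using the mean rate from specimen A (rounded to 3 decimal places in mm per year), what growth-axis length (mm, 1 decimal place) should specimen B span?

Specimen A: adjusted count: 652 − 17 + 6 = 641 growth rings.
A: Extension rate ≈ 50.0 / 641 = 0.078 mm/yr.
For B, 0.078 mm/year × 365 years = 28.5 mm.

28.5 mm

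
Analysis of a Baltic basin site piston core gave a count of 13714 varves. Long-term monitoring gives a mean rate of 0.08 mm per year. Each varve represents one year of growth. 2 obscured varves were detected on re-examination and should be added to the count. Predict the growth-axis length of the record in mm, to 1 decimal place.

1097.3 mm

After corrections the count is 13714 + 2 = 13716 varves.
Predicted length = 0.08 mm/year × 13716 years = 1097.3 mm.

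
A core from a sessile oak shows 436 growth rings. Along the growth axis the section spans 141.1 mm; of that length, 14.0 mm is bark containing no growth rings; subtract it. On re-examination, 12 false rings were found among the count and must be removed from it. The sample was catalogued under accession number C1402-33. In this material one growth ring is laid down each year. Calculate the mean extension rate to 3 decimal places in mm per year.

0.300 mm per year

After corrections the count is 436 − 12 = 424 growth rings.
Net length = 141.1 − 14.0 = 127.1 mm.
Extension rate ≈ 127.1 / 424 = 0.300 mm per year.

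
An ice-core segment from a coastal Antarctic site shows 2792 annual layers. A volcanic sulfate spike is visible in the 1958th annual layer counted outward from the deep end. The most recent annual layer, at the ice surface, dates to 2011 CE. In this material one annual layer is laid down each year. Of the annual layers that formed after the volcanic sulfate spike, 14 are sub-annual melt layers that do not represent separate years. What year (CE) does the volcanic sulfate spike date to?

Between annual layer 1958 and the ice surface there are 2792 − 1958 = 834 annual layers.
Excluding 14 false annual layers: 834 − 14 = 820.
Counting back 820 years from 2011 CE places the volcanic sulfate spike in 2011 − 820 = 1191 CE.

1191 CE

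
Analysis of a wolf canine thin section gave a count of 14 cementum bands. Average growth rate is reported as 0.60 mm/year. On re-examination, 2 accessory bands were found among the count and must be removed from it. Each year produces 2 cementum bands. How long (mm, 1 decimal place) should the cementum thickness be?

3.6 mm

Adjusted count: 14 − 2 = 12 cementum bands.
12 cementum bands at 2 per year is 12 / 2 = 6 years.
Length ≈ 0.60 × 6 = 3.6 mm.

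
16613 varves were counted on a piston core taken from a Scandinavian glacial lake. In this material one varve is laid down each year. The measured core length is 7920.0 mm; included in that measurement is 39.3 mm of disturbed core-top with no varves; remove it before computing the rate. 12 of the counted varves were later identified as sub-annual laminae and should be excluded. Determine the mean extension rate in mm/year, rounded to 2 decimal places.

0.47 mm/year

After corrections the count is 16613 − 12 = 16601 varves.
The growth record spans 7920.0 − 39.3 = 7880.7 mm.
7880.7 mm over 16601 years gives 7880.7 / 16601 ≈ 0.47 mm/year.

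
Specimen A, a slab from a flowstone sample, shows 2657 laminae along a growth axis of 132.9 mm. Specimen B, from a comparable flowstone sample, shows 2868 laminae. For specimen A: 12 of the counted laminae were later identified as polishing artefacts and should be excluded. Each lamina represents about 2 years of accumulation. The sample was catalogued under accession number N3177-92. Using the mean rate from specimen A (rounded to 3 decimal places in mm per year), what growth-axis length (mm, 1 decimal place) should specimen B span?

Specimen A: adjusted count: 2657 − 12 = 2645 laminae.
Specimen A: at 2 years per lamina, 2645 × 2 = 5290 years.
A: Extension rate ≈ 132.9 / 5290 = 0.025 mm per year.
Specimen B: at 2 years per lamina, 2868 × 2 = 5736 years. B's length ≈ 0.025 × 5736 = 143.4 mm.

143.4 mm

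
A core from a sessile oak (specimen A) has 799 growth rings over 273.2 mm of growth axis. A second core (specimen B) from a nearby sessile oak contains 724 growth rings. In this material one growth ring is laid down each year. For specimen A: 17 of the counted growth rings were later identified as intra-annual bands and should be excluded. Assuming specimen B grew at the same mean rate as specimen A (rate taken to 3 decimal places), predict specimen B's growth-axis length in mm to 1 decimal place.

Specimen A: adjusted count: 799 − 17 = 782 growth rings.
A: Extension rate ≈ 273.2 / 782 = 0.349 mm/year.
For B, 0.349 mm/year × 724 years = 252.7 mm.

252.7 mm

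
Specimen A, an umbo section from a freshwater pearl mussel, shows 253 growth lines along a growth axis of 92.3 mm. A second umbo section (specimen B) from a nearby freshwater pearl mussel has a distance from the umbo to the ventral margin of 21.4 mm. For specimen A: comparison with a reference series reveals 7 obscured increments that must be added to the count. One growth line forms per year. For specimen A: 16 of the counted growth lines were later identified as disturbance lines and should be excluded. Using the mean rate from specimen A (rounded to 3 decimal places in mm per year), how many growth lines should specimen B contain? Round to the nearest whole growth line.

Specimen A: adjusted count: 253 − 16 + 7 = 244 growth lines.
A: 92.3 mm over 244 years gives 92.3 / 244 ≈ 0.378 mm/year.
Specimen B: 21.4 mm / 0.378 mm per year = 56.61 years ≈ 57 growth lines.

57 growth lines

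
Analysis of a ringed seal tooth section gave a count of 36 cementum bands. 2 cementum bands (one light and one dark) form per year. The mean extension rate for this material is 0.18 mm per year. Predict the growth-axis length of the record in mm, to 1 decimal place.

3.2 mm

With 2 cementum bands per year, 36 / 2 = 18 years.
Predicted length = 0.18 mm/year × 18 years = 3.2 mm.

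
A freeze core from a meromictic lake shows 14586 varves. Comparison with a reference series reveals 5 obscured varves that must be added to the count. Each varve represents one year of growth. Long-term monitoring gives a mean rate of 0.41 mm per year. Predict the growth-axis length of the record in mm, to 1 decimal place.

5982.3 mm

Adjusted count: 14586 + 5 = 14591 varves.
14591 years at 0.41 mm/year gives 0.41 × 14591 = 5982.3 mm.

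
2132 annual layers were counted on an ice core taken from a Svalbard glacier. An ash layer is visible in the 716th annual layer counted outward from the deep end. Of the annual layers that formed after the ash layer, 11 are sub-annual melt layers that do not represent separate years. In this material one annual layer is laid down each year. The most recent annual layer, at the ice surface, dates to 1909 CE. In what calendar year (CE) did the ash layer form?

Between annual layer 716 and the ice surface there are 2132 − 716 = 1416 annual layers.
Removing the 11 false annual layers leaves 1416 − 11 = 1405 true annual layers beyond the ash layer.
Counting back 1405 years from 1909 CE places the ash layer in 1909 − 1405 = 504 CE.

504 CE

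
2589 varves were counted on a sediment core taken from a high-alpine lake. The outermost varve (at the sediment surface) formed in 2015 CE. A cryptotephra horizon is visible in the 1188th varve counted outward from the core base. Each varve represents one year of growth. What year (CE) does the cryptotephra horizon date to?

The cryptotephra horizon sits at varve 1188 from the core base, so 2589 − 1188 = 1401 varves formed after it.
2015 − 1401 = 614 CE.

614 CE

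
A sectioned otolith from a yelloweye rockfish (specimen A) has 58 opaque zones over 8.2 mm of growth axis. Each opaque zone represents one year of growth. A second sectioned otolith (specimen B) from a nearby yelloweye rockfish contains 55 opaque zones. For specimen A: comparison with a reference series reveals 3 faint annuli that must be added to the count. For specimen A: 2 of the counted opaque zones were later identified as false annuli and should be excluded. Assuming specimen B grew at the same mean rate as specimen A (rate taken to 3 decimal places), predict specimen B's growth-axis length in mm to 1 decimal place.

7.6 mm

Specimen A: after corrections the count is 58 − 2 + 3 = 59 opaque zones.
A: Extension rate ≈ 8.2 / 59 = 0.139 mm/yr.
Length of B = 0.139 × 55 = 7.6 mm.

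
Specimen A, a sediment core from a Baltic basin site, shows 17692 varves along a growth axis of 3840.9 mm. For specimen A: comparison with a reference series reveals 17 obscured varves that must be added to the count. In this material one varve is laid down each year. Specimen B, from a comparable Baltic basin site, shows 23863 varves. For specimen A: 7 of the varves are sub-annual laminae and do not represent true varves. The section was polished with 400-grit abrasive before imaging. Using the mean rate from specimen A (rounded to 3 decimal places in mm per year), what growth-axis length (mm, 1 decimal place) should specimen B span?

5178.3 mm

Specimen A: true varve count = 17692 − 7 + 17 = 17702.
A: 3840.9 mm over 17702 years gives 3840.9 / 17702 ≈ 0.217 mm/yr.
For B, 0.217 mm/year × 23863 years = 5178.3 mm.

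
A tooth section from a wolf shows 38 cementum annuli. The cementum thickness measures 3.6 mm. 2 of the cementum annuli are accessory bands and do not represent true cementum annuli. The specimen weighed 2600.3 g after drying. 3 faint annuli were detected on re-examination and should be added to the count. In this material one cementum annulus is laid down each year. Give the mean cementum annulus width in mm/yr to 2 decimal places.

0.09 mm/yr

After corrections the count is 38 − 2 + 3 = 39 cementum annuli.
3.6 mm over 39 years gives 3.6 / 39 ≈ 0.09 mm/yr.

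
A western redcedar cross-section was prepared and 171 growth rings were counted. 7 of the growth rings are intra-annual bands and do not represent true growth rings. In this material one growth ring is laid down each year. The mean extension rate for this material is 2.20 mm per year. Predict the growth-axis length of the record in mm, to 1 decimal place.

360.8 mm

Correcting the raw count gives 171 − 7 = 164 true growth rings.
Length ≈ 2.20 × 164 = 360.8 mm.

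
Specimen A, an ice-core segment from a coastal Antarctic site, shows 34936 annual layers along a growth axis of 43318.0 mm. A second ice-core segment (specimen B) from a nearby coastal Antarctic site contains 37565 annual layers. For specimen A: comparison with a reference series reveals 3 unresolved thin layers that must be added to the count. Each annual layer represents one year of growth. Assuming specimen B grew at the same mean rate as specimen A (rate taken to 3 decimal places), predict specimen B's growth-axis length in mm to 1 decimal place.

46580.6 mm

Specimen A: correcting the raw count gives 34936 + 3 = 34939 true annual layers.
A: 43318.0 mm over 34939 years gives 43318.0 / 34939 ≈ 1.240 mm/year.
Length of B = 1.240 × 37565 = 46580.6 mm.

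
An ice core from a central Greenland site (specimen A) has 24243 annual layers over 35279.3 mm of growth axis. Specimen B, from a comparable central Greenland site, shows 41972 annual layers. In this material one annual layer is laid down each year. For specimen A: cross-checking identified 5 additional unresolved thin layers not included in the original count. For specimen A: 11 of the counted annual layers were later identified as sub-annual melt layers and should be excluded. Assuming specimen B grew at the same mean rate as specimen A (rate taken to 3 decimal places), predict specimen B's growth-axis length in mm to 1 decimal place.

61111.2 mm

Specimen A: correcting the raw count gives 24243 − 11 + 5 = 24237 true annual layers.
A: 35279.3 mm over 24237 years gives 35279.3 / 24237 ≈ 1.456 mm/year.
B's length ≈ 1.456 × 41972 = 61111.2 mm.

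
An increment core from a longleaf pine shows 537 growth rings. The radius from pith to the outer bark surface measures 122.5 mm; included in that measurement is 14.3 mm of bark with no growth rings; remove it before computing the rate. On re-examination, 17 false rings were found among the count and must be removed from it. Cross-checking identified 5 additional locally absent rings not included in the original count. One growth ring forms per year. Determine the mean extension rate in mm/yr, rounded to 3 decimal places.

After corrections the count is 537 − 17 + 5 = 525 growth rings.
The growth record spans 122.5 − 14.3 = 108.2 mm.
Mean rate = 108.2 mm / 525 years ≈ 0.206 mm/yr.

0.206 mm/yr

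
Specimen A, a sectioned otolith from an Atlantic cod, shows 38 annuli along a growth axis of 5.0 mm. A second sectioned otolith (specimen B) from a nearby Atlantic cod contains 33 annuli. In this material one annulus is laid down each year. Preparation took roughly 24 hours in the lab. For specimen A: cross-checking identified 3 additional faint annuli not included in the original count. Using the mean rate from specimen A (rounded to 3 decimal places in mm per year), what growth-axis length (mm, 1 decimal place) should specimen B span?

Specimen A: adjusted count: 38 + 3 = 41 annuli.
A: Mean rate = 5.0 mm / 41 years ≈ 0.122 mm/yr.
For B, 0.122 mm/year × 33 years = 4.0 mm.

4.0 mm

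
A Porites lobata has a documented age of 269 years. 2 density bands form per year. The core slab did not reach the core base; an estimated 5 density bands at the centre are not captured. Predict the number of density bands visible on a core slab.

533 density bands

Expected density bands: 269 × 2 = 538.
538 − 5 missed = 533 density bands expected in the prepared section.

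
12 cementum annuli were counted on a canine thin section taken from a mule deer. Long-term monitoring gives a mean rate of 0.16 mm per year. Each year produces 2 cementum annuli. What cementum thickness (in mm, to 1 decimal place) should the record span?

With 2 cementum annuli per year, 12 / 2 = 6 years.
6 years at 0.16 mm/year gives 0.16 × 6 = 1.0 mm.

1.0 mm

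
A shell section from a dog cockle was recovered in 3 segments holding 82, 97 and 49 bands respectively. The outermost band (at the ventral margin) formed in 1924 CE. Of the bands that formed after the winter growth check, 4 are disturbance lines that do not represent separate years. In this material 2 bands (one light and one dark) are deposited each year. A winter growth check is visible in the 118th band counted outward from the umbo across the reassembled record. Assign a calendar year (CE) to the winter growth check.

Total bands = 82 + 97 + 49 = 228.
The winter growth check sits at band 118 from the umbo, so 228 − 118 = 110 bands formed after it.
Removing the 4 false bands leaves 110 − 4 = 106 true bands beyond the winter growth check.
With 2 bands per year, 106 / 2 = 53 years.
1924 − 53 = 1871 CE.

1871 CE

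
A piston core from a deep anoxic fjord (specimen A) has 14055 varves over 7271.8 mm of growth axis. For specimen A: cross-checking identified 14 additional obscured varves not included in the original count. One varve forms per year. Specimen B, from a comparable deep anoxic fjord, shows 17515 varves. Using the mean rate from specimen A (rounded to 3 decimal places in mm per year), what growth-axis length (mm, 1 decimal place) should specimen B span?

Specimen A: true varve count = 14055 + 14 = 14069.
A: 7271.8 mm over 14069 years gives 7271.8 / 14069 ≈ 0.517 mm/year.
For B, 0.517 mm/year × 17515 years = 9055.3 mm.

9055.3 mm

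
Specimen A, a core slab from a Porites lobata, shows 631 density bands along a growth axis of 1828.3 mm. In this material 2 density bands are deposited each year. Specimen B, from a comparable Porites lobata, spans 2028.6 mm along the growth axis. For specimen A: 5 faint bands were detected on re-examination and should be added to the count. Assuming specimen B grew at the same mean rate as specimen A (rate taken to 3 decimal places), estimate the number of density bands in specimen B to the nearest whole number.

706 density bands

Specimen A: after corrections the count is 631 + 5 = 636 density bands.
Specimen A: dividing by 2 density bands per year: 636 / 2 = 318 years.
A: 1828.3 mm over 318 years gives 1828.3 / 318 ≈ 5.749 mm/yr.
Specimen B: 2028.6 mm / 5.749 mm per year = 352.86 years; at 2 density bands per year that is 352.86 × 2 ≈ 706 density bands.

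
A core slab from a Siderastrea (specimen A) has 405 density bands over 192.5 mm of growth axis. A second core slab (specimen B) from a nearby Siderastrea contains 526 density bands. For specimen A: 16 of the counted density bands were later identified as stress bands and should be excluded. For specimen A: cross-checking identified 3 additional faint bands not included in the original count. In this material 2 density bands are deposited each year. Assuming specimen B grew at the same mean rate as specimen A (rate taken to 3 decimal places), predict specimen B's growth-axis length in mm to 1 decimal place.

Specimen A: adjusted count: 405 − 16 + 3 = 392 density bands.
Specimen A: dividing by 2 density bands per year: 392 / 2 = 196 years.
A: Extension rate ≈ 192.5 / 196 = 0.982 mm per year.
Specimen B: dividing by 2 density bands per year: 526 / 2 = 263 years. For B, 0.982 mm/year × 263 years = 258.3 mm.

258.3 mm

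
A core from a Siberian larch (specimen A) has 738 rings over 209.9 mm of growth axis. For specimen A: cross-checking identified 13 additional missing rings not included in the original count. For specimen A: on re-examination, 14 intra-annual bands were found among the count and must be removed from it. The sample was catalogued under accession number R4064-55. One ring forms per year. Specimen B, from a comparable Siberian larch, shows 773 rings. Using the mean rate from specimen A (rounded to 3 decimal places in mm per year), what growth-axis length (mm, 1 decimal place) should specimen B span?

220.3 mm

Specimen A: correcting the raw count gives 738 − 14 + 13 = 737 true rings.
A: Extension rate ≈ 209.9 / 737 = 0.285 mm per year.
For B, 0.285 mm/year × 773 years = 220.3 mm.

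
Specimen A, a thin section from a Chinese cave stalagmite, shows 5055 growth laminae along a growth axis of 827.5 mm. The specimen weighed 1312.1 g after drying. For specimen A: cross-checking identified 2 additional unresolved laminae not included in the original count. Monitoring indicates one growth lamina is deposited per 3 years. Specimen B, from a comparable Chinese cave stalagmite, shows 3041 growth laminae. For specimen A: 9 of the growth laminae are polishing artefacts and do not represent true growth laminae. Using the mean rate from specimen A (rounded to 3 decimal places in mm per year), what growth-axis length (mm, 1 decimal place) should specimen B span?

Specimen A: after corrections the count is 5055 − 9 + 2 = 5048 growth laminae.
Specimen A: at 3 years per growth lamina, 5048 × 3 = 15144 years.
A: 827.5 mm over 15144 years gives 827.5 / 15144 ≈ 0.055 mm per year.
Specimen B: 3041 growth laminae at 3 years each span 3041 × 3 = 9123 years. For B, 0.055 mm/year × 9123 years = 501.8 mm.

501.8 mm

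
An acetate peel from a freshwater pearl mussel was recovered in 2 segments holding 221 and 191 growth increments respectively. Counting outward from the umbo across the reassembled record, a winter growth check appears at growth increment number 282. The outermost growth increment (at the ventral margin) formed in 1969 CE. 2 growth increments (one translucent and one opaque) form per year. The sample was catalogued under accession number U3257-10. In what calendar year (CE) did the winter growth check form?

Total growth increments = 221 + 191 = 412.
412 − 282 = 130 growth increments lie beyond the winter growth check toward the ventral margin.
With 2 growth increments per year, 130 / 2 = 65 years.
1969 − 65 = 1904 CE.

1904 CE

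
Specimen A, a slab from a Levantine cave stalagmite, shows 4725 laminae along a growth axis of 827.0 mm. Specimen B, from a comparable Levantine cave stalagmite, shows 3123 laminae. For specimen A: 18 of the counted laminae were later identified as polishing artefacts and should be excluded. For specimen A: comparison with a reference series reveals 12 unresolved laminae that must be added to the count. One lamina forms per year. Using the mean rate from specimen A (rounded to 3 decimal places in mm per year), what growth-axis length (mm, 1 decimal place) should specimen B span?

Specimen A: after corrections the count is 4725 − 18 + 12 = 4719 laminae.
A: Mean rate = 827.0 mm / 4719 years ≈ 0.175 mm/year.
B's length ≈ 0.175 × 3123 = 546.5 mm.

546.5 mm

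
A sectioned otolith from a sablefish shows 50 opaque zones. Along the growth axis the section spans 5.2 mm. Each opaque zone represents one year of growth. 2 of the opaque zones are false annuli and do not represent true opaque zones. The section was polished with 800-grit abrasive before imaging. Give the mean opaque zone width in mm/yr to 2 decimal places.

0.11 mm/yr

Correcting the raw count gives 50 − 2 = 48 true opaque zones.
Mean rate = 5.2 mm / 48 years ≈ 0.11 mm/yr.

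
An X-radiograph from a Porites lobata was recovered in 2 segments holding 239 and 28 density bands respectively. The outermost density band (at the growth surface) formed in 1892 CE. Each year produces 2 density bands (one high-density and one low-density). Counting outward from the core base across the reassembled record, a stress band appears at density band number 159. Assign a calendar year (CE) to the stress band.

1838 CE

Total density bands = 239 + 28 = 267.
Between density band 159 and the growth surface there are 267 − 159 = 108 density bands.
108 density bands at 2 per year is 108 / 2 = 54 years.
The density band at the growth surface is 1892 CE, so the stress band dates to 1892 − 54 = 1838 CE.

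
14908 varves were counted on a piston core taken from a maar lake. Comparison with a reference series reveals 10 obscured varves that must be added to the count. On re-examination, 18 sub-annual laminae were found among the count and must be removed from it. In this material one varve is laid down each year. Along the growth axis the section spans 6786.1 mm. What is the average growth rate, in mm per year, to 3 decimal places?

Correcting the raw count gives 14908 − 18 + 10 = 14900 true varves.
Extension rate ≈ 6786.1 / 14900 = 0.455 mm per year.

0.455 mm per year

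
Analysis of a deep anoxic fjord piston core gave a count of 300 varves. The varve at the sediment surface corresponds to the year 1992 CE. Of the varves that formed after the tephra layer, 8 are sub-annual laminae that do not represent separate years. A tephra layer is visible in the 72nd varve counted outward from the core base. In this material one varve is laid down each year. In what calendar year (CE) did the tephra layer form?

Between varve 72 and the sediment surface there are 300 − 72 = 228 varves.
Removing the 8 false varves leaves 228 − 8 = 220 true varves beyond the tephra layer.
Counting back 220 years from 1992 CE places the tephra layer in 1992 − 220 = 1772 CE.

1772 CE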